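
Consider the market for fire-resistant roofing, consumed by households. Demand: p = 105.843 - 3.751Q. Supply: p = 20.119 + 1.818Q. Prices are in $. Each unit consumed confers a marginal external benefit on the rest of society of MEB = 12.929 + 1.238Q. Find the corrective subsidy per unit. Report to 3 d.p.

Social marginal benefit = demand + MEB = 118.772 - 2.513Q.
Set SMB = MC: 118.772 - 2.513Q = 20.119 + 1.818Q → Q* = 22.7783.
The Pigouvian subsidy equals MEB at Q*: 12.929 + 1.238×22.7783 = 41.1285.

subsidy = $41.129 per unit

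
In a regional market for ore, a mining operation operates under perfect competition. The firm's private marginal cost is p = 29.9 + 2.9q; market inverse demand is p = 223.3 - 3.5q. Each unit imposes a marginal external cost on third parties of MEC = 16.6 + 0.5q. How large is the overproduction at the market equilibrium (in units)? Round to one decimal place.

4.6 units

Market equilibrium (private): 29.9 + 2.9q = 223.3 - 3.5q → q_m = 30.2188.
Social marginal cost = private MC + MEC = 46.5 + 3.4q.
Set SMC = demand: 46.5 + 3.4q = 223.3 - 3.5q → q* = 25.6232.
Gap = |30.2188 − 25.6232| = 4.5956.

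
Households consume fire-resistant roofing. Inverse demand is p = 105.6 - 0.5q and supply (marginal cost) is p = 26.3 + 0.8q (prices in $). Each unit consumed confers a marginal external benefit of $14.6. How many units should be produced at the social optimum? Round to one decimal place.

Social marginal benefit = demand + MEB = 120.2 - 0.5q.
Set SMB = MC: 120.2 - 0.5q = 26.3 + 0.8q → q* = 72.2308.

q* = 72.2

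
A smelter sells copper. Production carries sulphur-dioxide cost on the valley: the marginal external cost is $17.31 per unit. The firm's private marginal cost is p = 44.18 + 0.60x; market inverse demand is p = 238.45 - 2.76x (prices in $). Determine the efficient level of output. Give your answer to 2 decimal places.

x* = 52.67

Social marginal cost = private MC + MEC = 61.49 + 0.60x.
Set SMC = demand: 61.49 + 0.60x = 238.45 - 2.76x → x* = 52.6667.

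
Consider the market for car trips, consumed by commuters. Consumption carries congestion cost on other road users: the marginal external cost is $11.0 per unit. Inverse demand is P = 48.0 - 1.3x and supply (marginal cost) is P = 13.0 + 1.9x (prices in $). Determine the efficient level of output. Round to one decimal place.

Social marginal benefit = demand − MEC = 37.0 - 1.3x.
Set SMB = MC: 37.0 - 1.3x = 13.0 + 1.9x → x* = 7.5000.

x* = 7.5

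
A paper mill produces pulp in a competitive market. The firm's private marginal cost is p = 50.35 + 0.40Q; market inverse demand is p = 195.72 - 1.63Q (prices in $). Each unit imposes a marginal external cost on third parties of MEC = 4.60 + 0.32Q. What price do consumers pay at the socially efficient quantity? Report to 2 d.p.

P = $98.08

Social marginal cost = private MC + MEC = 54.95 + 0.72Q.
Set SMC = demand: 54.95 + 0.72Q = 195.72 - 1.63Q → Q* = 59.9021.
Consumer price on the demand curve at Q*: 195.72 − 1.63×59.9021 = 98.0796.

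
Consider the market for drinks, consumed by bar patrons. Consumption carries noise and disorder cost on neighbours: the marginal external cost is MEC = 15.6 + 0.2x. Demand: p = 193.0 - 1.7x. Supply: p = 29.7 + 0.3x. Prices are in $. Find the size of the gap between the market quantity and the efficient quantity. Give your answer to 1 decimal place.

14.5 units

Market equilibrium (private): 29.7 + 0.3x = 193.0 - 1.7x → x_m = 81.6500.
Social marginal benefit = demand − MEC = 177.4 - 1.9x.
Set SMB = MC: 177.4 - 1.9x = 29.7 + 0.3x → x* = 67.1364.
Gap = |81.6500 − 67.1364| = 14.5136.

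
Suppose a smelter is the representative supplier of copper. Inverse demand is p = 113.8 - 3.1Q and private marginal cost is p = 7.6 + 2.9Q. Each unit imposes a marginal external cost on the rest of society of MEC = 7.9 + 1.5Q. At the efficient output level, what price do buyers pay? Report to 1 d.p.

P = 73.2

Social marginal cost = private MC + MEC = 15.5 + 4.4Q.
Set SMC = demand: 15.5 + 4.4Q = 113.8 - 3.1Q → Q* = 13.1067.
Consumer price on the demand curve at Q*: 113.8 − 3.1×13.1067 = 73.1692.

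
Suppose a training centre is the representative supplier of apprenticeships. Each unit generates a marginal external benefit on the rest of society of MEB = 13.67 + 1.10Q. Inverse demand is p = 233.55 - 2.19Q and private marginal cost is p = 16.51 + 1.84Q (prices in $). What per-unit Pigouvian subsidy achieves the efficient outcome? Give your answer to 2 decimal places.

Social marginal cost = private MC − MEB = 2.84 + 0.74Q.
Set SMC = demand: 2.84 + 0.74Q = 233.55 - 2.19Q → Q* = 78.7406.
The Pigouvian subsidy equals MEB at Q*: 13.67 + 1.10×78.7406 = 100.2847.

subsidy = $100.28 per unit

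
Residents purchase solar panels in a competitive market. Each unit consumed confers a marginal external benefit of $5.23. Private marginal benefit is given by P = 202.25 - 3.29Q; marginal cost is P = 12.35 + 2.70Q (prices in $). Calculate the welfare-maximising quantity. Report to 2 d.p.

Social marginal benefit = demand + MEB = 207.48 - 3.29Q.
Set SMB = MC: 207.48 - 3.29Q = 12.35 + 2.70Q → Q* = 32.5760.

Q* = 32.58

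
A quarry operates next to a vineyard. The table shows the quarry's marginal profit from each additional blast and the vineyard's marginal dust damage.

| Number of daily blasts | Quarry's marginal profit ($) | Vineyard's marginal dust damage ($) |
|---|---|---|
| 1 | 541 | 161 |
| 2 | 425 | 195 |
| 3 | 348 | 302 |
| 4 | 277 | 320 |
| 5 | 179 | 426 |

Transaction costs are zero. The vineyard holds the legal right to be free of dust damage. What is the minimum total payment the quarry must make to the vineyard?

Efficient level: marginal profit ≥ marginal dust damage through level 3, so k* = 3.
With the vineyard holding the right, the quarry must at least compensate total damage at k*: 161 + 195 + 302 = 658.

$658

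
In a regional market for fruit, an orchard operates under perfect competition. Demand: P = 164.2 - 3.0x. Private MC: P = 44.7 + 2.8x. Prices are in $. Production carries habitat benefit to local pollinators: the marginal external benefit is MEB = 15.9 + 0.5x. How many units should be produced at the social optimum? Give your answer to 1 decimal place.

Social marginal cost = private MC − MEB = 28.8 + 2.3x.
Set SMC = demand: 28.8 + 2.3x = 164.2 - 3.0x → x* = 25.5472.

x* = 25.5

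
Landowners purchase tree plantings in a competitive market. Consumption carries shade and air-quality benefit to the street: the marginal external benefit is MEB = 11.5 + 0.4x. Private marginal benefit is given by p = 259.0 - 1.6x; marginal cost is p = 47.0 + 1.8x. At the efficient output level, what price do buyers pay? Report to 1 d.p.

P = 139.8

Social marginal benefit = demand + MEB = 270.5 - 1.2x.
Set SMB = MC: 270.5 - 1.2x = 47.0 + 1.8x → x* = 74.5000.
Consumer price on the demand curve at x*: 259.0 − 1.6×74.5000 = 139.8000.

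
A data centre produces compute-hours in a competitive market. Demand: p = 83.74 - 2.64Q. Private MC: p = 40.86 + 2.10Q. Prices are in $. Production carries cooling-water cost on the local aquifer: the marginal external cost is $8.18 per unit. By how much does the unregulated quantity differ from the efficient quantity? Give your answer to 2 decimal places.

1.73 units

Market equilibrium (private): 40.86 + 2.10Q = 83.74 - 2.64Q → Q_m = 9.0464.
Social marginal cost = private MC + MEC = 49.04 + 2.10Q.
Set SMC = demand: 49.04 + 2.10Q = 83.74 - 2.64Q → Q* = 7.3207.
Gap = |9.0464 − 7.3207| = 1.7257.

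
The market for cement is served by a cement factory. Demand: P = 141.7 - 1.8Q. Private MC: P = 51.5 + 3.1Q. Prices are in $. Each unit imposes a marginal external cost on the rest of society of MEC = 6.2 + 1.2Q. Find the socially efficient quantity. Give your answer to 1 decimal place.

Q* = 13.8

Social marginal cost = private MC + MEC = 57.7 + 4.3Q.
Set SMC = demand: 57.7 + 4.3Q = 141.7 - 1.8Q → Q* = 13.7705.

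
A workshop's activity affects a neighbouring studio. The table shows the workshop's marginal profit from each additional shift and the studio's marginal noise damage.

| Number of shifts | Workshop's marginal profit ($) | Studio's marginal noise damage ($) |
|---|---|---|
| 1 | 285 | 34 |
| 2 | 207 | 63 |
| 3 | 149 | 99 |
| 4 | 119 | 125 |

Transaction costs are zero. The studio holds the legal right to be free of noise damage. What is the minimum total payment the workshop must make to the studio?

$196

Efficient level: marginal profit ≥ marginal noise damage through level 3, so k* = 3.
With the studio holding the right, the workshop must at least compensate total damage at k*: 34 + 63 + 99 = 196.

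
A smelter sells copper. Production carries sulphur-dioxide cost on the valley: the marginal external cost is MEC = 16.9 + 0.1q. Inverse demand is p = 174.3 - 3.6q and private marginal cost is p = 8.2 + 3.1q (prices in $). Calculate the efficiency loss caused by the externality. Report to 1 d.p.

DWL = $27.6

Market equilibrium (private): 8.2 + 3.1q = 174.3 - 3.6q → q_m = 24.7910.
Social marginal cost = private MC + MEC = 25.1 + 3.2q.
Set SMC = demand: 25.1 + 3.2q = 174.3 - 3.6q → q* = 21.9412.
The loss is the area between SMC and demand from q* to q_m; with linear curves that's a triangle of height MEC(q_m).
DWL = ½ × 2.8498 × 19.3791 = 27.6133.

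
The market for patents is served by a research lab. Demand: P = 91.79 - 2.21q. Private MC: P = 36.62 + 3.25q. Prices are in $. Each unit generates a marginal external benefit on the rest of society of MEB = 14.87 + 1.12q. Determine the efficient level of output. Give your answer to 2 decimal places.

q* = 16.14

Social marginal cost = private MC − MEB = 21.75 + 2.13q.
Set SMC = demand: 21.75 + 2.13q = 91.79 - 2.21q → q* = 16.1382.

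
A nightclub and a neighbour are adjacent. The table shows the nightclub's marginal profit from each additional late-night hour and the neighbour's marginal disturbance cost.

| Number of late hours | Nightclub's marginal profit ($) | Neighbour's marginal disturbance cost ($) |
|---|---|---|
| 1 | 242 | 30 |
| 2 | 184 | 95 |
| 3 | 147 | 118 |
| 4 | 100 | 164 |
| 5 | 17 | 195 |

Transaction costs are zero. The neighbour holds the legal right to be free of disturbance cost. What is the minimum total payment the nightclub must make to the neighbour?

Efficient level: marginal profit ≥ marginal disturbance cost through level 3, so k* = 3.
With the neighbour holding the right, the nightclub must at least compensate total damage at k*: 30 + 95 + 118 = 243.

$243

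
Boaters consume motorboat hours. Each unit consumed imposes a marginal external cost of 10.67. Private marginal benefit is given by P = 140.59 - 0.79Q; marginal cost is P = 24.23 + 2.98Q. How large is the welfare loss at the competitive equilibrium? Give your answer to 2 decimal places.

DWL = 15.10

Market equilibrium (private): 24.23 + 2.98Q = 140.59 - 0.79Q → Q_m = 30.8647.
Social marginal benefit = demand − MEC = 129.92 - 0.79Q.
Set SMB = MC: 129.92 - 0.79Q = 24.23 + 2.98Q → Q* = 28.0345.
The welfare-loss triangle has base |Q_m − Q*| and height MEC(Q_m) (the vertical gap between SMB and MC is zero at Q* and MEC at Q_m).
DWL = ½ × 2.8302 × 10.6700 = 15.0991.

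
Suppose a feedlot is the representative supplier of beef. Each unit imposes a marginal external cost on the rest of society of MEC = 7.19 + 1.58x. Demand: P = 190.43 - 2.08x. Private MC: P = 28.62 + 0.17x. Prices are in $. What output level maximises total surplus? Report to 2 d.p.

x* = 40.37

Social marginal cost = private MC + MEC = 35.81 + 1.75x.
Set SMC = demand: 35.81 + 1.75x = 190.43 - 2.08x → x* = 40.3708.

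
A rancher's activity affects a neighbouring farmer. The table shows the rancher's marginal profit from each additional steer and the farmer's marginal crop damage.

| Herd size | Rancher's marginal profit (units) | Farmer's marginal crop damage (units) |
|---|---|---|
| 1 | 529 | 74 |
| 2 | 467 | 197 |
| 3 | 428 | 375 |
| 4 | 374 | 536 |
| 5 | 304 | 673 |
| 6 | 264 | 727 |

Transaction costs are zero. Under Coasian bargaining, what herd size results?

3

Bargaining reaches the level where marginal profit last exceeds marginal crop damage.
That holds through level 3 (428 ≥ 375) but not at 4 (374 < 536).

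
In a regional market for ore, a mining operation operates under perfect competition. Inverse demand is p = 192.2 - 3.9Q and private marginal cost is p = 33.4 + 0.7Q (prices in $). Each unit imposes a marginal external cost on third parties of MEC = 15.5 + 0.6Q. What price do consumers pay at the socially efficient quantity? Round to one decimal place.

Social marginal cost = private MC + MEC = 48.9 + 1.3Q.
Set SMC = demand: 48.9 + 1.3Q = 192.2 - 3.9Q → Q* = 27.5577.
Consumer price on the demand curve at Q*: 192.2 − 3.9×27.5577 = 84.7250.

P = $84.7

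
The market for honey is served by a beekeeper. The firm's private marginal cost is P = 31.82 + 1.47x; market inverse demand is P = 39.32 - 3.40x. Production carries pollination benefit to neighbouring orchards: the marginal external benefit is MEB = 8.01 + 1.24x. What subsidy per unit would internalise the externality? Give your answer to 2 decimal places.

subsidy = 13.31 per unit

Social marginal cost = private MC − MEB = 23.81 + 0.23x.
Set SMC = demand: 23.81 + 0.23x = 39.32 - 3.40x → x* = 4.2727.
The Pigouvian subsidy equals MEB at x*: 8.01 + 1.24×4.2727 = 13.3081.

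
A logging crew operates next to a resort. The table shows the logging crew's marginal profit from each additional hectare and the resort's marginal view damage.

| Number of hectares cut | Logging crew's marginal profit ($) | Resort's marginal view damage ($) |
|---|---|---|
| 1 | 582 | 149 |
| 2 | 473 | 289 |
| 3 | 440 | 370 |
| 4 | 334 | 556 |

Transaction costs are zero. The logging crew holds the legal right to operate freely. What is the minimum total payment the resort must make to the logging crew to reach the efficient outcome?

Left alone the logging crew would choose level 4 (marginal profit stays positive).
Efficient level: k* = 3 (marginal profit ≥ marginal view damage through 3).
The resort must at least cover the logging crew's forgone profit from cutting 4→3: 334 = 334.

$334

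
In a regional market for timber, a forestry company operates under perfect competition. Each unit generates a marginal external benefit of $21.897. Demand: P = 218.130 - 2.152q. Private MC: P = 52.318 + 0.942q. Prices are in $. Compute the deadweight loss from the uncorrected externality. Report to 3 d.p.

DWL = $77.485

Market equilibrium (private): 52.318 + 0.942q = 218.130 - 2.152q → q_m = 53.5915.
Social marginal cost = private MC − MEB = 30.421 + 0.942q.
Set SMC = demand: 30.421 + 0.942q = 218.130 - 2.152q → q* = 60.6687.
Height of the DWL triangle at q_m is demand(q_m) − SMC(q_m) = MEB(q_m) = 21.8970.
DWL = ½ × 7.0772 × 21.8970 = 77.4847.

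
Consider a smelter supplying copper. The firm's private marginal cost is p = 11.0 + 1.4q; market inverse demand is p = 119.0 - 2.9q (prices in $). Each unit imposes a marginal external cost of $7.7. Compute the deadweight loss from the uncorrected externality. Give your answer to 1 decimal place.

DWL = $6.9

Market equilibrium (private): 11.0 + 1.4q = 119.0 - 2.9q → q_m = 25.1163.
Social marginal cost = private MC + MEC = 18.7 + 1.4q.
Set SMC = demand: 18.7 + 1.4q = 119.0 - 2.9q → q* = 23.3256.
The welfare-loss triangle has base |q_m − q*| and height MEC(q_m) (the vertical gap between SMC and demand is zero at q* and MEC at q_m).
DWL = ½ × 1.7907 × 7.7000 = 6.8942.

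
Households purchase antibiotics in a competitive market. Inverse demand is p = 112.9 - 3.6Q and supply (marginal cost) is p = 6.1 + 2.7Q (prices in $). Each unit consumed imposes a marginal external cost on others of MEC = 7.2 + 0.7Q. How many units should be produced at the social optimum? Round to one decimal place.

Q* = 14.2

Social marginal benefit = demand − MEC = 105.7 - 4.3Q.
Set SMB = MC: 105.7 - 4.3Q = 6.1 + 2.7Q → Q* = 14.2286.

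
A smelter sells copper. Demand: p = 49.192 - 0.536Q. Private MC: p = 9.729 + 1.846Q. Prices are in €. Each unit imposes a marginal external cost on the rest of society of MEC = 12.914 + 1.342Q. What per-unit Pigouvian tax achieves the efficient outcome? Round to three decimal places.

tax = €22.481 per unit

Social marginal cost = private MC + MEC = 22.643 + 3.188Q.
Set SMC = demand: 22.643 + 3.188Q = 49.192 - 0.536Q → Q* = 7.1292.
The Pigouvian tax equals MEC at Q*: 12.914 + 1.342×7.1292 = 22.4814.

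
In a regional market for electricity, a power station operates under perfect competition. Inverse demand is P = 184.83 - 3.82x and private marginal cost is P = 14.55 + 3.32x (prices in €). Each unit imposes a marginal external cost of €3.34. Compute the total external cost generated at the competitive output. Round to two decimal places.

€79.65

Market equilibrium (private): 14.55 + 3.32x = 184.83 - 3.82x → x_m = 23.8487.
Total external cost = MEC × x_m = 3.34 × 23.8487 = 79.6547.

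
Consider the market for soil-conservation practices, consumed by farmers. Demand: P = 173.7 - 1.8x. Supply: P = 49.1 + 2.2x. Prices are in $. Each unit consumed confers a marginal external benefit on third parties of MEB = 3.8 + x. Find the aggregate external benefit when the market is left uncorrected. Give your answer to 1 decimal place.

Market equilibrium (private): 49.1 + 2.2x = 173.7 - 1.8x → x_m = 31.1500.
Total external benefit = ∫₀^{x_m} (3.8 + 1.0x) dx = 3.8×31.1500 + ½×1.0×31.1500² = 603.5313.

$603.5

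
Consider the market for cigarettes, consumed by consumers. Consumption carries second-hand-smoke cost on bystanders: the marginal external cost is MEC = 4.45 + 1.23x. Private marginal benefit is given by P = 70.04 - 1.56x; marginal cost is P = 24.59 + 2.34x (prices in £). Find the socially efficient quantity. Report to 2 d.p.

Social marginal benefit = demand − MEC = 65.59 - 2.79x.
Set SMB = MC: 65.59 - 2.79x = 24.59 + 2.34x → x* = 7.9922.

x* = 7.99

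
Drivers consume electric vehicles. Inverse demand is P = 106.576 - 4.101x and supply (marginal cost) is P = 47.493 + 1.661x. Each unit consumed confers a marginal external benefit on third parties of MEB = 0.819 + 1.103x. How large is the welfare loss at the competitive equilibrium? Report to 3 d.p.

Market equilibrium (private): 47.493 + 1.661x = 106.576 - 4.101x → x_m = 10.2539.
Social marginal benefit = demand + MEB = 107.395 - 2.998x.
Set SMB = MC: 107.395 - 2.998x = 47.493 + 1.661x → x* = 12.8573.
The welfare-loss triangle has base |x_m − x*| and height MEB(x_m) (the vertical gap between SMB and MC is zero at x* and MEB at x_m).
DWL = ½ × 2.6034 × 12.1291 = 15.7884.

DWL = 15.788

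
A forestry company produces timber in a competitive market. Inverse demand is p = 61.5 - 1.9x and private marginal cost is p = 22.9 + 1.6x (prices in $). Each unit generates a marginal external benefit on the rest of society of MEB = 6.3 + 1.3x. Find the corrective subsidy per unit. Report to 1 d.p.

subsidy = $32.8 per unit

Social marginal cost = private MC − MEB = 16.6 + 0.3x.
Set SMC = demand: 16.6 + 0.3x = 61.5 - 1.9x → x* = 20.4091.
The Pigouvian subsidy equals MEB at x*: 6.3 + 1.3×20.4091 = 32.8318.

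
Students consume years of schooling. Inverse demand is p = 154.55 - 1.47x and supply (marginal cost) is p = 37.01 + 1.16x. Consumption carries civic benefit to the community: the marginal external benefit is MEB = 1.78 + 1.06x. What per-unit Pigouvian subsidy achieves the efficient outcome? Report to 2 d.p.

subsidy = 82.34 per unit

Social marginal benefit = demand + MEB = 156.33 - 0.41x.
Set SMB = MC: 156.33 - 0.41x = 37.01 + 1.16x → x* = 76.0000.
The Pigouvian subsidy equals MEB at x*: 1.78 + 1.06×76.0000 = 82.3400.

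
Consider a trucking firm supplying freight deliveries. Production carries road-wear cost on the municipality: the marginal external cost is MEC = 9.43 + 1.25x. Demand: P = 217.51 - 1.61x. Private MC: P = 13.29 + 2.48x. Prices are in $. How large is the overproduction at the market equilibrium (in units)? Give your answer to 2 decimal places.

13.45 units

Market equilibrium (private): 13.29 + 2.48x = 217.51 - 1.61x → x_m = 49.9315.
Social marginal cost = private MC + MEC = 22.72 + 3.73x.
Set SMC = demand: 22.72 + 3.73x = 217.51 - 1.61x → x* = 36.4775.
Gap = |49.9315 − 36.4775| = 13.4540.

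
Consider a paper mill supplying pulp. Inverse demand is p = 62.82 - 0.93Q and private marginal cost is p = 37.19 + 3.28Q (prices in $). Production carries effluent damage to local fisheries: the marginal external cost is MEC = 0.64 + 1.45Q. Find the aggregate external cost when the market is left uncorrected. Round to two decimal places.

$30.77

Market equilibrium (private): 37.19 + 3.28Q = 62.82 - 0.93Q → Q_m = 6.0879.
Total external cost = ∫₀^{Q_m} (0.64 + 1.45Q) dQ = 0.64×6.0879 + ½×1.45×6.0879² = 30.7666.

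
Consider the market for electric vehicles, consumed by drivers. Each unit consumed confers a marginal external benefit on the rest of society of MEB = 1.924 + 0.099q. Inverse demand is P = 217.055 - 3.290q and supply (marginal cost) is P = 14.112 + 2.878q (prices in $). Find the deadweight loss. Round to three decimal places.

DWL = $2.212

Market equilibrium (private): 14.112 + 2.878q = 217.055 - 3.290q → q_m = 32.9026.
Social marginal benefit = demand + MEB = 218.979 - 3.191q.
Set SMB = MC: 218.979 - 3.191q = 14.112 + 2.878q → q* = 33.7563.
The welfare-loss triangle has base |q_m − q*| and height MEB(q_m) (the vertical gap between SMB and MC is zero at q* and MEB at q_m).
DWL = ½ × 0.8537 × 5.1814 = 2.2117.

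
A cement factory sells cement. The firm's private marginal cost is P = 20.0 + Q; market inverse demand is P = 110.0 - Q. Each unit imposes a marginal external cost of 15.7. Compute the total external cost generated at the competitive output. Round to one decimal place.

706.5

Market equilibrium (private): 20.0 + Q = 110.0 - Q → Q_m = 45.0000.
Total external cost = MEC × Q_m = 15.7 × 45.0000 = 706.5000.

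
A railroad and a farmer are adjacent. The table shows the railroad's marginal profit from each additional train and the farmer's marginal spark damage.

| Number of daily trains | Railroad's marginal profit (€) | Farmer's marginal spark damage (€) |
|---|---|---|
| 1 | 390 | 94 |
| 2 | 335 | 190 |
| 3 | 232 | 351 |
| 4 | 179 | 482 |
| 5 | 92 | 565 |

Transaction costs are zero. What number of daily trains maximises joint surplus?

Bargaining reaches the level where marginal profit last exceeds marginal spark damage.
That holds through level 2 (335 ≥ 190) but not at 3 (232 < 351).

2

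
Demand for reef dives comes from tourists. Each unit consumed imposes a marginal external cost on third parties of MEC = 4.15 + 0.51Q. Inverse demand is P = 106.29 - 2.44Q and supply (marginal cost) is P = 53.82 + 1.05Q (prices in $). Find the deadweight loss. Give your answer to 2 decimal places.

DWL = $17.46

Market equilibrium (private): 53.82 + 1.05Q = 106.29 - 2.44Q → Q_m = 15.0344.
Social marginal benefit = demand − MEC = 102.14 - 2.95Q.
Set SMB = MC: 102.14 - 2.95Q = 53.82 + 1.05Q → Q* = 12.0800.
Height of the DWL triangle at Q_m is MC(Q_m) − SMB(Q_m) = MEC(Q_m) = 11.8175.
DWL = ½ × 2.9544 × 11.8175 = 17.4568.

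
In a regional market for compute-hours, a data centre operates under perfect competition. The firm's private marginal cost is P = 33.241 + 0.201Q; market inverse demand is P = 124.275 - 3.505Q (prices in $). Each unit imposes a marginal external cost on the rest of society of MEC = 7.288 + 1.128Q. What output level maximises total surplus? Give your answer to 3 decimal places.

Social marginal cost = private MC + MEC = 40.529 + 1.329Q.
Set SMC = demand: 40.529 + 1.329Q = 124.275 - 3.505Q → Q* = 17.3244.

Q* = 17.324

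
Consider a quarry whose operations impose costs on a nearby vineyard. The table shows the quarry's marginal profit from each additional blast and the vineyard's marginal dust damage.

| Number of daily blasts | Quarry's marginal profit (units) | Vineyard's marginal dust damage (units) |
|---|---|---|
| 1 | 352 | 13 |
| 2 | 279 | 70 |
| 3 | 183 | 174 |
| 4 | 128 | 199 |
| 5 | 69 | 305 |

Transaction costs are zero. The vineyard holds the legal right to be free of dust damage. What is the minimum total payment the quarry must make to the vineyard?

257

Efficient level: marginal profit ≥ marginal dust damage through level 3, so k* = 3.
With the vineyard holding the right, the quarry must at least compensate total damage at k*: 13 + 70 + 174 = 257.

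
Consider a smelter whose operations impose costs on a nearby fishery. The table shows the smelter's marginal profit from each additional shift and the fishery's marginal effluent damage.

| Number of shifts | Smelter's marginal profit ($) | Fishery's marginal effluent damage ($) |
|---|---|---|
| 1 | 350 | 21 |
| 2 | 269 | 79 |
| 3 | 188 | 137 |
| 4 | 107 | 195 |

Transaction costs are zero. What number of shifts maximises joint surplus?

3

Bargaining reaches the level where marginal profit last exceeds marginal effluent damage.
That holds through level 3 (188 ≥ 137) but not at 4 (107 < 195).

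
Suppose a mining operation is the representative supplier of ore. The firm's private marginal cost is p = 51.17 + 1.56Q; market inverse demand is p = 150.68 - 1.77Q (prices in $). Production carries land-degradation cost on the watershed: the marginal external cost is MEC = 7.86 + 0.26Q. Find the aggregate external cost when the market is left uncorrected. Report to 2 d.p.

Market equilibrium (private): 51.17 + 1.56Q = 150.68 - 1.77Q → Q_m = 29.8829.
Total external cost = ∫₀^{Q_m} (7.86 + 0.26Q) dQ = 7.86×29.8829 + ½×0.26×29.8829² = 350.9680.

$350.97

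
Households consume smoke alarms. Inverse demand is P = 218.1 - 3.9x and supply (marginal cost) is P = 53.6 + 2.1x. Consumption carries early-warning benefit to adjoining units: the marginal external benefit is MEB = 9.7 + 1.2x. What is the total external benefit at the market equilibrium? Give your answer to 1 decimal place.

716.9

Market equilibrium (private): 53.6 + 2.1x = 218.1 - 3.9x → x_m = 27.4167.
Total external benefit = ∫₀^{x_m} (9.7 + 1.2x) dx = 9.7×27.4167 + ½×1.2×27.4167² = 716.9473.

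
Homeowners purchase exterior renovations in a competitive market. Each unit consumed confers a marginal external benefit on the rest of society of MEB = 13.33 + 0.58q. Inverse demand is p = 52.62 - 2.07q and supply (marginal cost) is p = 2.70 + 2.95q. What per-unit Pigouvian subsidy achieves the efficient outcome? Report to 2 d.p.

Social marginal benefit = demand + MEB = 65.95 - 1.49q.
Set SMB = MC: 65.95 - 1.49q = 2.70 + 2.95q → q* = 14.2455.
The Pigouvian subsidy equals MEB at q*: 13.33 + 0.58×14.2455 = 21.5924.

subsidy = 21.59 per unit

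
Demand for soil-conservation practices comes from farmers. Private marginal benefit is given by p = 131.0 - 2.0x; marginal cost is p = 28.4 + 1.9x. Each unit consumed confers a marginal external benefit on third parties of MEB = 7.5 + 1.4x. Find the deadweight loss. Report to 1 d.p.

DWL = 393.0

Market equilibrium (private): 28.4 + 1.9x = 131.0 - 2.0x → x_m = 26.3077.
Social marginal benefit = demand + MEB = 138.5 - 0.6x.
Set SMB = MC: 138.5 - 0.6x = 28.4 + 1.9x → x* = 44.0400.
The welfare-loss triangle has base |x_m − x*| and height MEB(x_m) (the vertical gap between SMB and MC is zero at x* and MEB at x_m).
DWL = ½ × 17.7323 × 44.3308 = 393.0435.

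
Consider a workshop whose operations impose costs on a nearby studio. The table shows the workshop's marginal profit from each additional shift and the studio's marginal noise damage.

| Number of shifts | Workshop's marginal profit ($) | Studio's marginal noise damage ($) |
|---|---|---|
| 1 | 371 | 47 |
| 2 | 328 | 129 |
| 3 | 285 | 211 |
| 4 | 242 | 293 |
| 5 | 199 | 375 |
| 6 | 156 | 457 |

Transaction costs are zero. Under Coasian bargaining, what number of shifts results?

3

Bargaining reaches the level where marginal profit last exceeds marginal noise damage.
That holds through level 3 (285 ≥ 211) but not at 4 (242 < 293).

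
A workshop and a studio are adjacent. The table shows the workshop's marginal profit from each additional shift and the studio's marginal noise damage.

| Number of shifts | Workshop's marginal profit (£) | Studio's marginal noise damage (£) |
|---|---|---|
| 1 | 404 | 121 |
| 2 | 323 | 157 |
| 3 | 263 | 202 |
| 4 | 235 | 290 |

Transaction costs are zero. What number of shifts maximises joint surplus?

Bargaining reaches the level where marginal profit last exceeds marginal noise damage.
That holds through level 3 (263 ≥ 202) but not at 4 (235 < 290).

3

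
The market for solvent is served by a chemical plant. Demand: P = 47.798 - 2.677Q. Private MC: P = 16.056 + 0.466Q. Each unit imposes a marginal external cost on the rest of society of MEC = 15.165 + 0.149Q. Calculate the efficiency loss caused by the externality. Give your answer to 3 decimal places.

DWL = 42.206

Market equilibrium (private): 16.056 + 0.466Q = 47.798 - 2.677Q → Q_m = 10.0993.
Social marginal cost = private MC + MEC = 31.221 + 0.615Q.
Set SMC = demand: 31.221 + 0.615Q = 47.798 - 2.677Q → Q* = 5.0355.
The welfare-loss triangle has base |Q_m − Q*| and height MEC(Q_m) (the vertical gap between SMC and demand is zero at Q* and MEC at Q_m).
DWL = ½ × 5.0638 × 16.6698 = 42.2063.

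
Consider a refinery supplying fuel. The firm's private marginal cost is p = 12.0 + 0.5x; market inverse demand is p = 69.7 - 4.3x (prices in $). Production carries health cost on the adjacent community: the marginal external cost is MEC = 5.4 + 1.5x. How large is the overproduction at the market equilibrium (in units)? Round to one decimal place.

Market equilibrium (private): 12.0 + 0.5x = 69.7 - 4.3x → x_m = 12.0208.
Social marginal cost = private MC + MEC = 17.4 + 2.0x.
Set SMC = demand: 17.4 + 2.0x = 69.7 - 4.3x → x* = 8.3016.
Gap = |12.0208 − 8.3016| = 3.7192.

3.7 units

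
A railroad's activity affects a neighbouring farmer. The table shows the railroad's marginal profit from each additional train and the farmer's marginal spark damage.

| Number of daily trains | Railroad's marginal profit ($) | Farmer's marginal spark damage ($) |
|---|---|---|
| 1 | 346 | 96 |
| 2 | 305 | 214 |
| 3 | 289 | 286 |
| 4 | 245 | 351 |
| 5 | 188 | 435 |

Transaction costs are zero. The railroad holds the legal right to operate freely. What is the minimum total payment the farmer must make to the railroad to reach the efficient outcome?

Left alone the railroad would choose level 5 (marginal profit stays positive).
Efficient level: k* = 3 (marginal profit ≥ marginal spark damage through 3).
The farmer must at least cover the railroad's forgone profit from cutting 5→3: 245 + 188 = 433.

$433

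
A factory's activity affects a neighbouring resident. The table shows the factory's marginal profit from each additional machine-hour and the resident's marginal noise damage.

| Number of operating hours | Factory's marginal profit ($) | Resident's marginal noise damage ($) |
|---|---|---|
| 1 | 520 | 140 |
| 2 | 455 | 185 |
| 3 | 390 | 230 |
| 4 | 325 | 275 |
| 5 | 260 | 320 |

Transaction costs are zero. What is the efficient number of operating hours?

4

Bargaining reaches the level where marginal profit last exceeds marginal noise damage.
That holds through level 4 (325 ≥ 275) but not at 5 (260 < 320).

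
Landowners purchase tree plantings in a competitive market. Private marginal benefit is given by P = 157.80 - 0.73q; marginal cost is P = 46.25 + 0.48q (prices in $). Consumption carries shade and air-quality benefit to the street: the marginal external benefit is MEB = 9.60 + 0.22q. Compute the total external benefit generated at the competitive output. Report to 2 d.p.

$1819.92

Market equilibrium (private): 46.25 + 0.48q = 157.80 - 0.73q → q_m = 92.1901.
Total external benefit = ∫₀^{q_m} (9.60 + 0.22q) dq = 9.60×92.1901 + ½×0.22×92.1901² = 1819.9166.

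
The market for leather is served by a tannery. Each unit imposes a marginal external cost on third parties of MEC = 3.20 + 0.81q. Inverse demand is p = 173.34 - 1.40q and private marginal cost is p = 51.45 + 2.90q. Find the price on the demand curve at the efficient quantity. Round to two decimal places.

Social marginal cost = private MC + MEC = 54.65 + 3.71q.
Set SMC = demand: 54.65 + 3.71q = 173.34 - 1.40q → q* = 23.2270.
Consumer price on the demand curve at q*: 173.34 − 1.40×23.2270 = 140.8222.

P = 140.82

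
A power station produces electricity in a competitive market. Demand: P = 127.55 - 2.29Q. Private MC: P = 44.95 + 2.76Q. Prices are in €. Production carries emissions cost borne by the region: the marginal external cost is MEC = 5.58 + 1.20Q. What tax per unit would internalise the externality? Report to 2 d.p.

tax = €20.37 per unit

Social marginal cost = private MC + MEC = 50.53 + 3.96Q.
Set SMC = demand: 50.53 + 3.96Q = 127.55 - 2.29Q → Q* = 12.3232.
The Pigouvian tax equals MEC at Q*: 5.58 + 1.20×12.3232 = 20.3678.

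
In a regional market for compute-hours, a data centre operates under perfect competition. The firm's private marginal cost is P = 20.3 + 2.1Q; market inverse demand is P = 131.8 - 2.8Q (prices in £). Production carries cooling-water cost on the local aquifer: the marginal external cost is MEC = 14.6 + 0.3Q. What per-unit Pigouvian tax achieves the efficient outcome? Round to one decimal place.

Social marginal cost = private MC + MEC = 34.9 + 2.4Q.
Set SMC = demand: 34.9 + 2.4Q = 131.8 - 2.8Q → Q* = 18.6346.
The Pigouvian tax equals MEC at Q*: 14.6 + 0.3×18.6346 = 20.1904.

tax = £20.2 per unit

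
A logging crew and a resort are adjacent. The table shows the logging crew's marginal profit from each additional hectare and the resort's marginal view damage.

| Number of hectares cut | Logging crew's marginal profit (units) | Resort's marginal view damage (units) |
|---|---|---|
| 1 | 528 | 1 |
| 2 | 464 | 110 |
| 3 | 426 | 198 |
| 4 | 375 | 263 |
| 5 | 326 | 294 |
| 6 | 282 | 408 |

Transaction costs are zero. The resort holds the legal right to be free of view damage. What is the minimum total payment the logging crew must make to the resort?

866

Efficient level: marginal profit ≥ marginal view damage through level 5, so k* = 5.
With the resort holding the right, the logging crew must at least compensate total damage at k*: 1 + 110 + 198 + 263 + 294 = 866.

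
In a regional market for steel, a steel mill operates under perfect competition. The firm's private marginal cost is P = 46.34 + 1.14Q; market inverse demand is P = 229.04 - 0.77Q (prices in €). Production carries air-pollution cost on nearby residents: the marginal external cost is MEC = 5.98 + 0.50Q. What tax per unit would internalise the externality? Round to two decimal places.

tax = €42.64 per unit

Social marginal cost = private MC + MEC = 52.32 + 1.64Q.
Set SMC = demand: 52.32 + 1.64Q = 229.04 - 0.77Q → Q* = 73.3278.
The Pigouvian tax equals MEC at Q*: 5.98 + 0.50×73.3278 = 42.6439.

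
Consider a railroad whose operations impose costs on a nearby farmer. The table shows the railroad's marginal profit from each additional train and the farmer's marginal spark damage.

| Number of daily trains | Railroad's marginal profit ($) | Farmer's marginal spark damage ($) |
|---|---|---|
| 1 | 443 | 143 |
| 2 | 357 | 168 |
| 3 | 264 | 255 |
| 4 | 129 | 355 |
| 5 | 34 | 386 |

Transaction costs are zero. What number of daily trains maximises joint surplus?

Bargaining reaches the level where marginal profit last exceeds marginal spark damage.
That holds through level 3 (264 ≥ 255) but not at 4 (129 < 355).

3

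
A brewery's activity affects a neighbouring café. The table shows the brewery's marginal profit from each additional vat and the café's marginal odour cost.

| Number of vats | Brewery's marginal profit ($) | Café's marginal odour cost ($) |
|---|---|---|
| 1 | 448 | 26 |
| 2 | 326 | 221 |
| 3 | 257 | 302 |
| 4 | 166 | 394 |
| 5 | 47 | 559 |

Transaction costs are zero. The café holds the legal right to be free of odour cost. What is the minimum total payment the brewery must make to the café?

Efficient level: marginal profit ≥ marginal odour cost through level 2, so k* = 2.
With the café holding the right, the brewery must at least compensate total damage at k*: 26 + 221 = 247.

$247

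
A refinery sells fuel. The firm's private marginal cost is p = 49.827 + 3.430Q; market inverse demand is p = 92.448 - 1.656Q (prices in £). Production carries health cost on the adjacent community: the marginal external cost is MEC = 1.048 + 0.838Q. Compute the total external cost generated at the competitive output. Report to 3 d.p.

Market equilibrium (private): 49.827 + 3.430Q = 92.448 - 1.656Q → Q_m = 8.3801.
Total external cost = ∫₀^{Q_m} (1.048 + 0.838Q) dQ = 1.048×8.3801 + ½×0.838×8.3801² = 38.2071.

£38.207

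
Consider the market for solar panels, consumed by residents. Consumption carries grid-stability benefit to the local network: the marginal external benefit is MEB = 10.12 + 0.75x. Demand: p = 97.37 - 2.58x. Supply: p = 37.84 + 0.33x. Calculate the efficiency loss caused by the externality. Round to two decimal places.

DWL = 150.08

Market equilibrium (private): 37.84 + 0.33x = 97.37 - 2.58x → x_m = 20.4570.
Social marginal benefit = demand + MEB = 107.49 - 1.83x.
Set SMB = MC: 107.49 - 1.83x = 37.84 + 0.33x → x* = 32.2454.
Height of the DWL triangle at x_m is SMB(x_m) − MC(x_m) = MEB(x_m) = 25.4628.
DWL = ½ × 11.7884 × 25.4628 = 150.0828.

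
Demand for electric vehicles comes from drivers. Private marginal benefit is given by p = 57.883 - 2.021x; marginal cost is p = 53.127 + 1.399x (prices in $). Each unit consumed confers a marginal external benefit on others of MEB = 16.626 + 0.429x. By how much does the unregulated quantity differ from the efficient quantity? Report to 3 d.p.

Market equilibrium (private): 53.127 + 1.399x = 57.883 - 2.021x → x_m = 1.3906.
Social marginal benefit = demand + MEB = 74.509 - 1.592x.
Set SMB = MC: 74.509 - 1.592x = 53.127 + 1.399x → x* = 7.1488.
Gap = |1.3906 − 7.1488| = 5.7582.

5.758 units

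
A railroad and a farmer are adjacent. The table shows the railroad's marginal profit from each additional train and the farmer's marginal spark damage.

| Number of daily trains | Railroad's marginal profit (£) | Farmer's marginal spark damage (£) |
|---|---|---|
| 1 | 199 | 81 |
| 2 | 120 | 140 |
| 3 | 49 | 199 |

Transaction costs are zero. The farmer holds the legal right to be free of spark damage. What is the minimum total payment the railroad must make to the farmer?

£81

Efficient level: marginal profit ≥ marginal spark damage through level 1, so k* = 1.
With the farmer holding the right, the railroad must at least compensate total damage at k*: 81 = 81.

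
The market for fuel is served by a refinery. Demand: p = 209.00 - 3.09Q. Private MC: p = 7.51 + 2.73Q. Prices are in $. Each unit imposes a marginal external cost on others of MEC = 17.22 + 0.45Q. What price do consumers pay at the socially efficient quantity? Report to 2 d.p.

P = $118.19

Social marginal cost = private MC + MEC = 24.73 + 3.18Q.
Set SMC = demand: 24.73 + 3.18Q = 209.00 - 3.09Q → Q* = 29.3892.
Consumer price on the demand curve at Q*: 209.00 − 3.09×29.3892 = 118.1874.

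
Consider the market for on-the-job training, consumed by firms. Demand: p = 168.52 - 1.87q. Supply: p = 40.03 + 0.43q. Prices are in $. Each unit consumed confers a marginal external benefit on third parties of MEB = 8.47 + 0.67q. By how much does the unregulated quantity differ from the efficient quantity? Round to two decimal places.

28.16 units

Market equilibrium (private): 40.03 + 0.43q = 168.52 - 1.87q → q_m = 55.8652.
Social marginal benefit = demand + MEB = 176.99 - 1.20q.
Set SMB = MC: 176.99 - 1.20q = 40.03 + 0.43q → q* = 84.0245.
Gap = |55.8652 − 84.0245| = 28.1593.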